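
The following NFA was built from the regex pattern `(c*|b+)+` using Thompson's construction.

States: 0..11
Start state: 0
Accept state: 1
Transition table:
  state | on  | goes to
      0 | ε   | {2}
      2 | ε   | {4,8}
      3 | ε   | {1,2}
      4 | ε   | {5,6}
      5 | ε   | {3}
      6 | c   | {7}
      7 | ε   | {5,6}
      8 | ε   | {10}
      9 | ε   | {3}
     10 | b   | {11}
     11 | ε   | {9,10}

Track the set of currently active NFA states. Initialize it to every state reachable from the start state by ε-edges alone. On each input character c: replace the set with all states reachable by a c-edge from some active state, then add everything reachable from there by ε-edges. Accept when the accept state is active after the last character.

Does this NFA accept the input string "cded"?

S₀ = ε-closure({0}) = {0,1,2,3,4,5,6,8,10}
'c' @ 1: {1,2,3,4,5,6,7,8,10}  (accept∈set)
'd' @ 2: {}  — state set empty
rest 'ed' ignored (set empty)
final: {}; accept 1 not in set

Answer: REJECT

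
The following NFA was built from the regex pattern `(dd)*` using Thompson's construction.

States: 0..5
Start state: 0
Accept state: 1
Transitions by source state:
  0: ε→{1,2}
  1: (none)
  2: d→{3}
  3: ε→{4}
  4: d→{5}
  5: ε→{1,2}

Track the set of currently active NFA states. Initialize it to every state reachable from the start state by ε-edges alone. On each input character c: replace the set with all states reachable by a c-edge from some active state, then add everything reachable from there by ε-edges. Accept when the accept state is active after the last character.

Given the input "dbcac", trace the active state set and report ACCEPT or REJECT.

S₀ = ε-closure({0}) = {0,1,2}
'd' @ 1: {3,4}
'b' @ 2: {}  — state set empty
rest 'cac' ignored (set empty)
end set {} — state 1 not in

Answer: REJECT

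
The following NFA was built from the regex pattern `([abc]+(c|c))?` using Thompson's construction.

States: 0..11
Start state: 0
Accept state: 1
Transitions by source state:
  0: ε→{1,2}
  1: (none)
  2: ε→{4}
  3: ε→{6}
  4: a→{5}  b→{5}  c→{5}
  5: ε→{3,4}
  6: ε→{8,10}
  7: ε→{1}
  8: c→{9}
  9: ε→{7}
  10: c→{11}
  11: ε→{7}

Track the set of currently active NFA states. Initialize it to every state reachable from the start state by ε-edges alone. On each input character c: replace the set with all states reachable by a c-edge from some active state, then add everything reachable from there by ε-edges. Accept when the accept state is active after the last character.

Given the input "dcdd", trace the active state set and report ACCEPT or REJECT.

Answer: REJECT

Derivation:
initial (ε-close {0}): {0,1,2,4}
'd' @ 1: {}  — state set empty
rest 'cdd' ignored (set empty)
after full input: {}  (accept=1 not in)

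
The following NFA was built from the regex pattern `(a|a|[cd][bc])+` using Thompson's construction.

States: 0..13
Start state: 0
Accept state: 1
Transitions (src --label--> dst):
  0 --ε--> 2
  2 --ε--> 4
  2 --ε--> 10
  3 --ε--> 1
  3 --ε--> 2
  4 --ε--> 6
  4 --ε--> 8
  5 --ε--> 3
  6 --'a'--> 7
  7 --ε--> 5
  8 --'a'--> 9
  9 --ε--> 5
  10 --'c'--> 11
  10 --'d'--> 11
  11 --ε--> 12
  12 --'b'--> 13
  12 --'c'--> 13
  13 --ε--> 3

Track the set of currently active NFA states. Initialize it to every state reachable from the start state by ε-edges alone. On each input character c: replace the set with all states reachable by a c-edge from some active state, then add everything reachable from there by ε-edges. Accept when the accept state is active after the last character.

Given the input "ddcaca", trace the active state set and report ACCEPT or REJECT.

Answer: REJECT

Derivation:
start: ε-closure({0}) = {0,2,4,6,8,10}
'd' @ 1: {11,12}
'd' @ 2: {}  — state set empty
rest 'caca' ignored (set empty)
after full input: {}  (accept=1 not in)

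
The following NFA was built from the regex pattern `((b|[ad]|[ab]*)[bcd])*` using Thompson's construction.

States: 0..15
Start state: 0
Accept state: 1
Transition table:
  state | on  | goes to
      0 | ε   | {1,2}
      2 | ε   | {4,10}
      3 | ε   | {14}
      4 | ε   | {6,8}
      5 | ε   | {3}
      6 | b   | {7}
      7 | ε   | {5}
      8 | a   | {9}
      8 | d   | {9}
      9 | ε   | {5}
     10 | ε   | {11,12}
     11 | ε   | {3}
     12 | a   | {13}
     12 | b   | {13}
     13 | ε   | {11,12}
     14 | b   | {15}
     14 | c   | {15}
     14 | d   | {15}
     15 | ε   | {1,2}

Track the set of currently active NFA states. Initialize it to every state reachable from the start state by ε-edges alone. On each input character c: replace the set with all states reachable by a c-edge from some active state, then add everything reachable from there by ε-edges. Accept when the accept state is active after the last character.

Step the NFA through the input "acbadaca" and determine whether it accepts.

Answer: REJECT

Derivation:
S₀ = ε-closure({0}) = {0,1,2,3,4,6,8,10,11,12,14}
'a' @ 1: {3,5,9,11,12,13,14}
'c' @ 2: {1,2,3,4,6,8,10,11,12,14,15}  [accepting]
'b' @ 3: {1,2,3,4,5,6,7,8,10,11,12,13,14,15}  [accepting]
'a' @ 4: {3,5,9,11,12,13,14}
'd' @ 5: {1,2,3,4,6,8,10,11,12,14,15}  [accepting]
'a' @ 6: {3,5,9,11,12,13,14}
'c' @ 7: {1,2,3,4,6,8,10,11,12,14,15}  [accepting]
'a' @ 8: {3,5,9,11,12,13,14}
final: {3,5,9,11,12,13,14}; accept 1 not in set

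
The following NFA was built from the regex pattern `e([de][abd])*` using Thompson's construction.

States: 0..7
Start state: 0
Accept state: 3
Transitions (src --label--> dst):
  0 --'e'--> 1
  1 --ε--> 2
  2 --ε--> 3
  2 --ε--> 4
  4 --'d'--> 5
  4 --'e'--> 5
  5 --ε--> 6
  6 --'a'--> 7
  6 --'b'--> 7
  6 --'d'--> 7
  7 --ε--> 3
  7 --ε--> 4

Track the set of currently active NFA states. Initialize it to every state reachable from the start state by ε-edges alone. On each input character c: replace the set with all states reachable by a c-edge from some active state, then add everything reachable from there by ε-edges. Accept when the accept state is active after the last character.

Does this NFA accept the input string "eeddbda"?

Answer: ACCEPT

Derivation:
S₀ = ε-closure({0}) = {0}
'e' @ 1: {1,2,3,4}  ✓accept
'e' @ 2: {5,6}
'd' @ 3: {3,4,7}  ✓accept
'd' @ 4: {5,6}
'b' @ 5: {3,4,7}  ✓accept
'd' @ 6: {5,6}
'a' @ 7: {3,4,7}  ✓accept
final: {3,4,7}; accept 3 in set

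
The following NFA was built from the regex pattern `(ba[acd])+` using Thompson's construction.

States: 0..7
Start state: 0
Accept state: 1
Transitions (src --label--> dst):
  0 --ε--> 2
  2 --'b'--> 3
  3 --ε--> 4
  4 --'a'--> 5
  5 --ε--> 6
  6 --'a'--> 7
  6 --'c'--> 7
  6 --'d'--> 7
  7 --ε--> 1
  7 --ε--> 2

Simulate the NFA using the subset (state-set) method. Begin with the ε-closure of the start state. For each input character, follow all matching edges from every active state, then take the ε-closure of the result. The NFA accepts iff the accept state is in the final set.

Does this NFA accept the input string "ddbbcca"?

Answer: REJECT

Derivation:
initial (ε-close {0}): {0,2}
'd' @ 1: {}  — dead — no transitions
rest 'dbbcca' ignored (set empty)
end set {} — state 1 not in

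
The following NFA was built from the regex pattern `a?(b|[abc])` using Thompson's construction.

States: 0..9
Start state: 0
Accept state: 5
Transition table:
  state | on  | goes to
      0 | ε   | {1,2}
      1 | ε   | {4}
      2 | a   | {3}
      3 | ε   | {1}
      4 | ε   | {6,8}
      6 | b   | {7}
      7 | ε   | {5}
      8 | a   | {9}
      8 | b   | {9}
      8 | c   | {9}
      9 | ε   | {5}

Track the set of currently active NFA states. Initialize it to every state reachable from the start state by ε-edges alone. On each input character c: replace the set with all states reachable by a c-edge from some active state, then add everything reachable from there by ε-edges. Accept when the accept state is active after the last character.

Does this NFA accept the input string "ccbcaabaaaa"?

Answer: REJECT

Steps:
S₀ = ε-closure({0}) = {0,1,2,4,6,8}
'c' @ 1: {5,9}  (accept∈set)
'c' @ 2: {}  — no active states
rest 'bcaabaaaa' ignored (set empty)
end set {} — state 5 not in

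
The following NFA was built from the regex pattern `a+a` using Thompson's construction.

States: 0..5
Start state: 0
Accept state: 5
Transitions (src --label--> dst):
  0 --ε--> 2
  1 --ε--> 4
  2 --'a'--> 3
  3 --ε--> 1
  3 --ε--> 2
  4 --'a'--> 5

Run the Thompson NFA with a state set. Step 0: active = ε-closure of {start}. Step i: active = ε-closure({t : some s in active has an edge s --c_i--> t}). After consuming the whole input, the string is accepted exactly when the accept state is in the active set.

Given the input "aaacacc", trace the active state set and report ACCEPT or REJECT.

Answer: REJECT

Trace:
S₀ = ε-closure({0}) = {0,2}
'a' @ 1: {1,2,3,4}
'a' @ 2: {1,2,3,4,5}  ✓accept
'a' @ 3: {1,2,3,4,5}  ✓accept
'c' @ 4: {}  — no active states
rest 'acc' ignored (set empty)
end set {} — state 5 not in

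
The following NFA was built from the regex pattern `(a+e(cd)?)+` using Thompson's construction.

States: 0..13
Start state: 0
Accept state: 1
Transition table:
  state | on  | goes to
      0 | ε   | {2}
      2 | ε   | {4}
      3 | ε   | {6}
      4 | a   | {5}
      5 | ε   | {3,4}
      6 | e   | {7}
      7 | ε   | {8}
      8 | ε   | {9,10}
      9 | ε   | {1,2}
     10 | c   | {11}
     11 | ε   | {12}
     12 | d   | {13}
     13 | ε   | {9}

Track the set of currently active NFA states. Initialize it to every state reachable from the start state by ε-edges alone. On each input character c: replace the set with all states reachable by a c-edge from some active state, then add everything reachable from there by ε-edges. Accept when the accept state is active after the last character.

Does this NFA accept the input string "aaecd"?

Answer: ACCEPT

Trace:
S₀ = ε-closure({0}) = {0,2,4}
'a' @ 1: {3,4,5,6}
'a' @ 2: {3,4,5,6}
'e' @ 3: {1,2,4,7,8,9,10}  (accept∈set)
'c' @ 4: {11,12}
'd' @ 5: {1,2,4,9,13}  (accept∈set)
after full input: {1,2,4,9,13}  (accept=1 in)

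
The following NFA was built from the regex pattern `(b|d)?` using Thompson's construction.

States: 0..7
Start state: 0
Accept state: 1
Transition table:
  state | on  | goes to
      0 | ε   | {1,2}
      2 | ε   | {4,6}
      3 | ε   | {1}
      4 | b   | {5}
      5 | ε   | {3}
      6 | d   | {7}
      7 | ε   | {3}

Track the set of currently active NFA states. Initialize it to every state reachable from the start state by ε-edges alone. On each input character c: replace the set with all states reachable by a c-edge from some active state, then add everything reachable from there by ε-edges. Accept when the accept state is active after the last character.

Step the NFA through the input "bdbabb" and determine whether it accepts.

Answer: REJECT

Trace:
start: ε-closure({0}) = {0,1,2,4,6}
'b' @ 1: {1,3,5}  ✓accept
'd' @ 2: {}  — state set empty
rest 'babb' ignored (set empty)
end set {} — state 1 not in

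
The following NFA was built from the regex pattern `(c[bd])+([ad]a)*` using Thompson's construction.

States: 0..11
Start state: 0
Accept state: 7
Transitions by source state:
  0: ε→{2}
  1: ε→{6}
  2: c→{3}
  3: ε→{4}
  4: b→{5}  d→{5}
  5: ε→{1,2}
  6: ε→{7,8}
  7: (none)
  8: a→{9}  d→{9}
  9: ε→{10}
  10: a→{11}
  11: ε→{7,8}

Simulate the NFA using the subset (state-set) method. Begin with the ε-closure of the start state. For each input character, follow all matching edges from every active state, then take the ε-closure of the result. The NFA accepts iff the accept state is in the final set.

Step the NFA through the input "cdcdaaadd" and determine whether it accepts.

start: ε-closure({0}) = {0,2}
'c' @ 1: {3,4}
'd' @ 2: {1,2,5,6,7,8}  ✓accept
'c' @ 3: {3,4}
'd' @ 4: {1,2,5,6,7,8}  ✓accept
'a' @ 5: {9,10}
'a' @ 6: {7,8,11}  ✓accept
'a' @ 7: {9,10}
'd' @ 8: {}  — no active states
rest 'd' ignored (set empty)
final: {}; accept 7 not in set

Answer: REJECT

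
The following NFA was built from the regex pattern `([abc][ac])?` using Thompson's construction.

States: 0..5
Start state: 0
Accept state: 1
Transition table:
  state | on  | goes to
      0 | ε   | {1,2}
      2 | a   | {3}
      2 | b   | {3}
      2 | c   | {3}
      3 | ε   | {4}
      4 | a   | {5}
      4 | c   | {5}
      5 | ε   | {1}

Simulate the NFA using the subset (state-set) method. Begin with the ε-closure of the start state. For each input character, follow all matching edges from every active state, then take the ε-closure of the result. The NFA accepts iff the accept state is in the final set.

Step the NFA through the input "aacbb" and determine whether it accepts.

Answer: REJECT

Trace:
initial (ε-close {0}): {0,1,2}
'a' @ 1: {3,4}
'a' @ 2: {1,5}  (accept∈set)
'c' @ 3: {}  — dead — no transitions
rest 'bb' ignored (set empty)
after full input: {}  (accept=1 not in)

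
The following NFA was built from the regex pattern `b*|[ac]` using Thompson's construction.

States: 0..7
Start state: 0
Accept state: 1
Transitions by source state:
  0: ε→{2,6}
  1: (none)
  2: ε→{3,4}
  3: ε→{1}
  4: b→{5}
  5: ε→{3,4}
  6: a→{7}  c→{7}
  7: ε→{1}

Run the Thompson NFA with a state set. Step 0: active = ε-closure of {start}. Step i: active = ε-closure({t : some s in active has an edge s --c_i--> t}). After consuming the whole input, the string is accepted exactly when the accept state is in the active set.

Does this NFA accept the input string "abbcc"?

S₀ = ε-closure({0}) = {0,1,2,3,4,6}
'a' @ 1: {1,7}  ✓accept
'b' @ 2: {}  — state set empty
rest 'bcc' ignored (set empty)
after full input: {}  (accept=1 not in)

Answer: REJECT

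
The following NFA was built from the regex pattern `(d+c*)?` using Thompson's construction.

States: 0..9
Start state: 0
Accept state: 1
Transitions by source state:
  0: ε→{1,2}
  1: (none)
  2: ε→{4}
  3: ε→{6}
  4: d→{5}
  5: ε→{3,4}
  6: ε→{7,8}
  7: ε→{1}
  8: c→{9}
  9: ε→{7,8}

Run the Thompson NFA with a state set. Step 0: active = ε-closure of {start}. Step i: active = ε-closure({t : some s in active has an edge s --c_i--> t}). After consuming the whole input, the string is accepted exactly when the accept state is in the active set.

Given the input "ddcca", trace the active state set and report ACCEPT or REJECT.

Answer: REJECT

Trace:
initial (ε-close {0}): {0,1,2,4}
'd' @ 1: {1,3,4,5,6,7,8}  ✓accept
'd' @ 2: {1,3,4,5,6,7,8}  ✓accept
'c' @ 3: {1,7,8,9}  ✓accept
'c' @ 4: {1,7,8,9}  ✓accept
'a' @ 5: {}  — no active states
after full input: {}  (accept=1 not in)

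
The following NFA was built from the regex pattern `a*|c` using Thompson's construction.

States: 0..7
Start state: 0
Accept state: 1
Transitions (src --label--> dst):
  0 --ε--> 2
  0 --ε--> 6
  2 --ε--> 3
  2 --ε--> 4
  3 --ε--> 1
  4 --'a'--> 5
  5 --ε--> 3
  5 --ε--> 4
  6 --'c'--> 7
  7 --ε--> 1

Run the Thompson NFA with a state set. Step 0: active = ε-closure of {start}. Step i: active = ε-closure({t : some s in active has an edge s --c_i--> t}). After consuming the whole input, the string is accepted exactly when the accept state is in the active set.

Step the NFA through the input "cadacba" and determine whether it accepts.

Answer: REJECT

Derivation:
start: ε-closure({0}) = {0,1,2,3,4,6}
'c' @ 1: {1,7}  [accepting]
'a' @ 2: {}  — dead — no transitions
rest 'dacba' ignored (set empty)
final: {}; accept 1 not in set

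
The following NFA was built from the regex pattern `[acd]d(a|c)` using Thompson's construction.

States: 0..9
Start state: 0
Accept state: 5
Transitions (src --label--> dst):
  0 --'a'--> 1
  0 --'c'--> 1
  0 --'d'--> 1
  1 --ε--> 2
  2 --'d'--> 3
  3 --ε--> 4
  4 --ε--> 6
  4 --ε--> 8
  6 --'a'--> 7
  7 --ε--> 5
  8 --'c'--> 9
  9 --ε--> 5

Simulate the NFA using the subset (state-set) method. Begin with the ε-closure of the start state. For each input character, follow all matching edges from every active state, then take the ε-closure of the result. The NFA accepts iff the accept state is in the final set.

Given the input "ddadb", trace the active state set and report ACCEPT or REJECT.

Answer: REJECT

Derivation:
initial (ε-close {0}): {0}
'd' @ 1: {1,2}
'd' @ 2: {3,4,6,8}
'a' @ 3: {5,7}  [accepting]
'd' @ 4: {}  — no active states
rest 'b' ignored (set empty)
end set {} — state 5 not in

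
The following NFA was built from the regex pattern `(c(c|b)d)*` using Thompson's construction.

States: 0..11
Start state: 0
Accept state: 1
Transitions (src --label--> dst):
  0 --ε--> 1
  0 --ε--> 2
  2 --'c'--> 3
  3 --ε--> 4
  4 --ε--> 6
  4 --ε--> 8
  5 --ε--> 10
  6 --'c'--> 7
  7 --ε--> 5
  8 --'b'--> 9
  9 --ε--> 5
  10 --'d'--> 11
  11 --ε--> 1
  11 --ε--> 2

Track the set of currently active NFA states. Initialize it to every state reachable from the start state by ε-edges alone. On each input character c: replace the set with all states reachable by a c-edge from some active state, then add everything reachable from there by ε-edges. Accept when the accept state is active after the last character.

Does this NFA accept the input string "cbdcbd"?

initial (ε-close {0}): {0,1,2}
'c' @ 1: {3,4,6,8}
'b' @ 2: {5,9,10}
'd' @ 3: {1,2,11}  (accept∈set)
'c' @ 4: {3,4,6,8}
'b' @ 5: {5,9,10}
'd' @ 6: {1,2,11}  (accept∈set)
after full input: {1,2,11}  (accept=1 in)

Answer: ACCEPT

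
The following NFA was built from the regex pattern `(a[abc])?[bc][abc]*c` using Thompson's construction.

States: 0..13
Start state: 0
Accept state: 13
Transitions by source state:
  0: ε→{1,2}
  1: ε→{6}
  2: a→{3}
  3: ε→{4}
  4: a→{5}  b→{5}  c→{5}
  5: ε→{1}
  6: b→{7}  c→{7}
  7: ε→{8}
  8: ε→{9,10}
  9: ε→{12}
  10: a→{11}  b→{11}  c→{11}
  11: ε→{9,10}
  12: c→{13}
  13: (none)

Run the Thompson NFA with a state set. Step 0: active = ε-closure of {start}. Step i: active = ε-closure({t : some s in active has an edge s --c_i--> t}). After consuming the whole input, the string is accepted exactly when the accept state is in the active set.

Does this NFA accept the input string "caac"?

Answer: ACCEPT

Derivation:
S₀ = ε-closure({0}) = {0,1,2,6}
'c' @ 1: {7,8,9,10,12}
'a' @ 2: {9,10,11,12}
'a' @ 3: {9,10,11,12}
'c' @ 4: {9,10,11,12,13}  [accepting]
end set {9,10,11,12,13} — state 13 in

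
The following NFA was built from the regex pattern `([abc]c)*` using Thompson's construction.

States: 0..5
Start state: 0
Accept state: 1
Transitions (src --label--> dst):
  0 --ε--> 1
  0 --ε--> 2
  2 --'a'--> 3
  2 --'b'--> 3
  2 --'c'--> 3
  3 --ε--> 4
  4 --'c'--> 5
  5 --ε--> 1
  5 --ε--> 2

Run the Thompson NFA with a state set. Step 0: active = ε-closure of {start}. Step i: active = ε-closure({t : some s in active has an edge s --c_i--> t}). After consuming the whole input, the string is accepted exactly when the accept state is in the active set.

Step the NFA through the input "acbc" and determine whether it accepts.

start: ε-closure({0}) = {0,1,2}
'a' @ 1: {3,4}
'c' @ 2: {1,2,5}  [accepting]
'b' @ 3: {3,4}
'c' @ 4: {1,2,5}  [accepting]
end set {1,2,5} — state 1 in

Answer: ACCEPT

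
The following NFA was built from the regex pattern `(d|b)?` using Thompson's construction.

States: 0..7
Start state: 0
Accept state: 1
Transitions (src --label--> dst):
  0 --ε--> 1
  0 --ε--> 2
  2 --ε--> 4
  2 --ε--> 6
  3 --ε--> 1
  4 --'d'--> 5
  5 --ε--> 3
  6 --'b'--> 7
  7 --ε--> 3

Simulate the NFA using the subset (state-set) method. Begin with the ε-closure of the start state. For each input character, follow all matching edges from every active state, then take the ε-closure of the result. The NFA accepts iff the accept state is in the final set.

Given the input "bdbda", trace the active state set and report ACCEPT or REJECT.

start: ε-closure({0}) = {0,1,2,4,6}
'b' @ 1: {1,3,7}  (accept∈set)
'd' @ 2: {}  — state set empty
rest 'bda' ignored (set empty)
after full input: {}  (accept=1 not in)

Answer: REJECT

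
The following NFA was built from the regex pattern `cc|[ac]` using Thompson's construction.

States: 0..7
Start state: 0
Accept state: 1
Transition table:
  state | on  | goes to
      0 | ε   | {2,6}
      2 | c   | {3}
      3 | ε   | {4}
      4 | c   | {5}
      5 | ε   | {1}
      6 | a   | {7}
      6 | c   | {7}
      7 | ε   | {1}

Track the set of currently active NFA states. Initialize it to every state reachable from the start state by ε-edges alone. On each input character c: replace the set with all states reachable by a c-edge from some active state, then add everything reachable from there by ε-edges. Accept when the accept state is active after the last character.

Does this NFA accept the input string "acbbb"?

start: ε-closure({0}) = {0,2,6}
'a' @ 1: {1,7}  ✓accept
'c' @ 2: {}  — dead — no transitions
rest 'bbb' ignored (set empty)
after full input: {}  (accept=1 not in)

Answer: REJECT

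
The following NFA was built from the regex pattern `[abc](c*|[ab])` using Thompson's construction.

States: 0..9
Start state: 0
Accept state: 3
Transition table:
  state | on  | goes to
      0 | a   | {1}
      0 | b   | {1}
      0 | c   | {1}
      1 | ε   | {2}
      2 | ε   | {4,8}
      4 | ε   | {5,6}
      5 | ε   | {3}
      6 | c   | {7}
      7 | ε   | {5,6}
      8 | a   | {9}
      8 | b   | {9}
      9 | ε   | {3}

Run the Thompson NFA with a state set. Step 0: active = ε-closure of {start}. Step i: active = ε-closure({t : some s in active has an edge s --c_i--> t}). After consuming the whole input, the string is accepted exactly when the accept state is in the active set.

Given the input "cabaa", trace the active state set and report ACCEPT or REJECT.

initial (ε-close {0}): {0}
'c' @ 1: {1,2,3,4,5,6,8}  [accepting]
'a' @ 2: {3,9}  [accepting]
'b' @ 3: {}  — no active states
rest 'aa' ignored (set empty)
after full input: {}  (accept=3 not in)

Answer: REJECT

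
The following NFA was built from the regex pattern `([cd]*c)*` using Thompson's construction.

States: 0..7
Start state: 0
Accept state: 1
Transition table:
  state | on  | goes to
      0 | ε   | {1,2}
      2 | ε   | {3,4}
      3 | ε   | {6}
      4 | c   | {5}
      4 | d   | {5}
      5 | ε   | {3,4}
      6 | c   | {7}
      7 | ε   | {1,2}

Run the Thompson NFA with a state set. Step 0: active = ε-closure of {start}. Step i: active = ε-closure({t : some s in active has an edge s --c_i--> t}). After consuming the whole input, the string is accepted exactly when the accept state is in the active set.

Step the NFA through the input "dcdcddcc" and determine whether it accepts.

S₀ = ε-closure({0}) = {0,1,2,3,4,6}
'd' @ 1: {3,4,5,6}
'c' @ 2: {1,2,3,4,5,6,7}  (accept∈set)
'd' @ 3: {3,4,5,6}
'c' @ 4: {1,2,3,4,5,6,7}  (accept∈set)
'd' @ 5: {3,4,5,6}
'd' @ 6: {3,4,5,6}
'c' @ 7: {1,2,3,4,5,6,7}  (accept∈set)
'c' @ 8: {1,2,3,4,5,6,7}  (accept∈set)
after full input: {1,2,3,4,5,6,7}  (accept=1 in)

Answer: ACCEPT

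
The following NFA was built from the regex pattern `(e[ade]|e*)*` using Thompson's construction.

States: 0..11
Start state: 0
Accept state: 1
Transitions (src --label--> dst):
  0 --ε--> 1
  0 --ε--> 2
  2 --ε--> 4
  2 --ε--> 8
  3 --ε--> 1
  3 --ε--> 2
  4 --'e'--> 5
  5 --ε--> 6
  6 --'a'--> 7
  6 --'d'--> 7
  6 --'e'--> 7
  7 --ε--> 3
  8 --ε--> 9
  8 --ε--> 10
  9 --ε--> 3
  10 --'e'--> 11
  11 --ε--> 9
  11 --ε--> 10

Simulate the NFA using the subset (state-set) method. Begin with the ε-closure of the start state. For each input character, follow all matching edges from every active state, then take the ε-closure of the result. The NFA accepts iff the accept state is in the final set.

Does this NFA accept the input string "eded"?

S₀ = ε-closure({0}) = {0,1,2,3,4,8,9,10}
'e' @ 1: {1,2,3,4,5,6,8,9,10,11}  ✓accept
'd' @ 2: {1,2,3,4,7,8,9,10}  ✓accept
'e' @ 3: {1,2,3,4,5,6,8,9,10,11}  ✓accept
'd' @ 4: {1,2,3,4,7,8,9,10}  ✓accept
final: {1,2,3,4,7,8,9,10}; accept 1 in set

Answer: ACCEPT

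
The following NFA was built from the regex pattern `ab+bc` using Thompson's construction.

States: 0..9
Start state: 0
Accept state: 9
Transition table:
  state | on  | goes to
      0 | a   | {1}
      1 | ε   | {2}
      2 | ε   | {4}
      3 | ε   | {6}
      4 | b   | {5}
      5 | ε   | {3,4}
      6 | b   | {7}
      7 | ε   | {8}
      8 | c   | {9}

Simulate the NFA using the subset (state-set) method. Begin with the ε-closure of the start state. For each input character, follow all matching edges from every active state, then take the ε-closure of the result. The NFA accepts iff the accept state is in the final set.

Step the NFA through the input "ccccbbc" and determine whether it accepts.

Answer: REJECT

Steps:
S₀ = ε-closure({0}) = {0}
'c' @ 1: {}  — state set empty
rest 'cccbbc' ignored (set empty)
final: {}; accept 9 not in set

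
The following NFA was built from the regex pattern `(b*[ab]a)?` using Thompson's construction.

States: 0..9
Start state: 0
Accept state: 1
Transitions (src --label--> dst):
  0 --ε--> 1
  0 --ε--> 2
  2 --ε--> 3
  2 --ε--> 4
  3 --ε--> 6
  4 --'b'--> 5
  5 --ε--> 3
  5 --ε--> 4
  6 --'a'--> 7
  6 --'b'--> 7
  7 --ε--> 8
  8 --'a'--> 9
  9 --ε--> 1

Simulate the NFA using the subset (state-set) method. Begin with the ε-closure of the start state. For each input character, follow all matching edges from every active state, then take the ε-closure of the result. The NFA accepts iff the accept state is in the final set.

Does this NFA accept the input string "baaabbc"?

S₀ = ε-closure({0}) = {0,1,2,3,4,6}
'b' @ 1: {3,4,5,6,7,8}
'a' @ 2: {1,7,8,9}  ✓accept
'a' @ 3: {1,9}  ✓accept
'a' @ 4: {}  — no active states
rest 'bbc' ignored (set empty)
final: {}; accept 1 not in set

Answer: REJECT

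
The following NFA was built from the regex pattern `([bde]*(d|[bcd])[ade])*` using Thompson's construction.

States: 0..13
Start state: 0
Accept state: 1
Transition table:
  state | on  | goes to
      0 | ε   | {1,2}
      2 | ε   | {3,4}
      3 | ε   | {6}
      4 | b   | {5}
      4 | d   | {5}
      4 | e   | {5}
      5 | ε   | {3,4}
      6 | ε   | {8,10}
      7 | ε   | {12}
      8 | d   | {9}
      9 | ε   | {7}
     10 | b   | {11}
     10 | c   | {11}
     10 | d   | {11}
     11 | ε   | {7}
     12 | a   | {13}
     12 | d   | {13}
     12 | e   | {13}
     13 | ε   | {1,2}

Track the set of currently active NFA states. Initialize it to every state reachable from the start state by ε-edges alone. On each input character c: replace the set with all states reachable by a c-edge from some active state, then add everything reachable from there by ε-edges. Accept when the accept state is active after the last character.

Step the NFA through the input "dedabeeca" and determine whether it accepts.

initial (ε-close {0}): {0,1,2,3,4,6,8,10}
'd' @ 1: {3,4,5,6,7,8,9,10,11,12}
'e' @ 2: {1,2,3,4,5,6,8,10,13}  (accept∈set)
'd' @ 3: {3,4,5,6,7,8,9,10,11,12}
'a' @ 4: {1,2,3,4,6,8,10,13}  (accept∈set)
'b' @ 5: {3,4,5,6,7,8,10,11,12}
'e' @ 6: {1,2,3,4,5,6,8,10,13}  (accept∈set)
'e' @ 7: {3,4,5,6,8,10}
'c' @ 8: {7,11,12}
'a' @ 9: {1,2,3,4,6,8,10,13}  (accept∈set)
after full input: {1,2,3,4,6,8,10,13}  (accept=1 in)

Answer: ACCEPT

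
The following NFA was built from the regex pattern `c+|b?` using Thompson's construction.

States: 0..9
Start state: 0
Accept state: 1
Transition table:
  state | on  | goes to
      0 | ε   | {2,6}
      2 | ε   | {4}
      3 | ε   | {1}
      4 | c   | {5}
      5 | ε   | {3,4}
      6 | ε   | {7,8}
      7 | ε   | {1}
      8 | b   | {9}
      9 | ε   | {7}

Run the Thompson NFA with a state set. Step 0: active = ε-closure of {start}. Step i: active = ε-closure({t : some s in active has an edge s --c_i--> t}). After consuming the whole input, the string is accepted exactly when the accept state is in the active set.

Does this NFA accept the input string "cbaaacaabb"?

start: ε-closure({0}) = {0,1,2,4,6,7,8}
'c' @ 1: {1,3,4,5}  (accept∈set)
'b' @ 2: {}  — no active states
rest 'aaacaabb' ignored (set empty)
end set {} — state 1 not in

Answer: REJECT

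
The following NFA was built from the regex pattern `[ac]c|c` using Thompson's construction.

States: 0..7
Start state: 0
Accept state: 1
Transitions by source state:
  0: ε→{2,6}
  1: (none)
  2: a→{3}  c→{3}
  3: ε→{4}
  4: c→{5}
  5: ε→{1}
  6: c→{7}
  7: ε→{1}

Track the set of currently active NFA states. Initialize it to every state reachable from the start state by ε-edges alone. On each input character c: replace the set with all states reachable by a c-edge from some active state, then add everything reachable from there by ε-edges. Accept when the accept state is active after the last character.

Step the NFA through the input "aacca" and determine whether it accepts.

S₀ = ε-closure({0}) = {0,2,6}
'a' @ 1: {3,4}
'a' @ 2: {}  — state set empty
rest 'cca' ignored (set empty)
after full input: {}  (accept=1 not in)

Answer: REJECT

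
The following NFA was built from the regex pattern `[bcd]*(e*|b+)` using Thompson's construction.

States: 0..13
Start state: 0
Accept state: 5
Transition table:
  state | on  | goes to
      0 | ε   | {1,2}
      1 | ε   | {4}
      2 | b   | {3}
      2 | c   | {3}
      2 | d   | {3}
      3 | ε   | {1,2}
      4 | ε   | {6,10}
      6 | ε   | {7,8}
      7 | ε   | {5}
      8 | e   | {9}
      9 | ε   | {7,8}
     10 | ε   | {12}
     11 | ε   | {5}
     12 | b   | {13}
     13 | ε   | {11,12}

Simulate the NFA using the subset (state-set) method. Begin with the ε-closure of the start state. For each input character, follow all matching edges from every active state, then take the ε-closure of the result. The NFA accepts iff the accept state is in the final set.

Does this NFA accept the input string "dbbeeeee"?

Answer: ACCEPT

Trace:
start: ε-closure({0}) = {0,1,2,4,5,6,7,8,10,12}
'd' @ 1: {1,2,3,4,5,6,7,8,10,12}  ✓accept
'b' @ 2: {1,2,3,4,5,6,7,8,10,11,12,13}  ✓accept
'b' @ 3: {1,2,3,4,5,6,7,8,10,11,12,13}  ✓accept
'e' @ 4: {5,7,8,9}  ✓accept
'e' @ 5: {5,7,8,9}  ✓accept
'e' @ 6: {5,7,8,9}  ✓accept
'e' @ 7: {5,7,8,9}  ✓accept
'e' @ 8: {5,7,8,9}  ✓accept
end set {5,7,8,9} — state 5 in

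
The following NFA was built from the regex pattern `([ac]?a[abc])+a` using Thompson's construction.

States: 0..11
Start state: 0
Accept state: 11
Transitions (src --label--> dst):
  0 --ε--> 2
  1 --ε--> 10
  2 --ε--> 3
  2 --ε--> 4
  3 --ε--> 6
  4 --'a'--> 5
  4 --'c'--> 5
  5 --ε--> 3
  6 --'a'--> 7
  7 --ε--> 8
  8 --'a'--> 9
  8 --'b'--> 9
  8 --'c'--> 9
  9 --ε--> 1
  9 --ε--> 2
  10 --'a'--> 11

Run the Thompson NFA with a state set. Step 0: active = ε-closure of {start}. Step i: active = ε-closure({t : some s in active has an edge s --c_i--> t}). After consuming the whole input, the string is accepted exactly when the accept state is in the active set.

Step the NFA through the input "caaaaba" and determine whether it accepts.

Answer: ACCEPT

Trace:
start: ε-closure({0}) = {0,2,3,4,6}
'c' @ 1: {3,5,6}
'a' @ 2: {7,8}
'a' @ 3: {1,2,3,4,6,9,10}
'a' @ 4: {3,5,6,7,8,11}  ✓accept
'a' @ 5: {1,2,3,4,6,7,8,9,10}
'b' @ 6: {1,2,3,4,6,9,10}
'a' @ 7: {3,5,6,7,8,11}  ✓accept
end set {3,5,6,7,8,11} — state 11 in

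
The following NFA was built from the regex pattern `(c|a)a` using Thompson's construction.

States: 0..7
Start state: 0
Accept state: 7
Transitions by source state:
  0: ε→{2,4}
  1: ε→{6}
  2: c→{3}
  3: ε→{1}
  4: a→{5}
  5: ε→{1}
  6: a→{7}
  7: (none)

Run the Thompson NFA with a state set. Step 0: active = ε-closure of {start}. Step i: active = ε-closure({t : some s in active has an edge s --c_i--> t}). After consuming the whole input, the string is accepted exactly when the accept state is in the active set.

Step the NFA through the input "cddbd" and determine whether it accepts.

Answer: REJECT

Steps:
initial (ε-close {0}): {0,2,4}
'c' @ 1: {1,3,6}
'd' @ 2: {}  — dead — no transitions
rest 'dbd' ignored (set empty)
end set {} — state 7 not in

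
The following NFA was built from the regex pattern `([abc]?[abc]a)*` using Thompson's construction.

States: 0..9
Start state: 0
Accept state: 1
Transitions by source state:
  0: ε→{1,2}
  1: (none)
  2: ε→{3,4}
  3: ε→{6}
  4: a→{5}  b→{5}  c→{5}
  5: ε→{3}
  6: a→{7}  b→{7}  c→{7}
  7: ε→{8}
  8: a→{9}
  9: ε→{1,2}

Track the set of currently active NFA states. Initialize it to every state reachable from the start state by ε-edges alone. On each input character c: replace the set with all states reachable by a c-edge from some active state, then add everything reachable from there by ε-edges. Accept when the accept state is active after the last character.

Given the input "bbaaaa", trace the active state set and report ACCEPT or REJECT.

Answer: ACCEPT

Trace:
start: ε-closure({0}) = {0,1,2,3,4,6}
'b' @ 1: {3,5,6,7,8}
'b' @ 2: {7,8}
'a' @ 3: {1,2,3,4,6,9}  [accepting]
'a' @ 4: {3,5,6,7,8}
'a' @ 5: {1,2,3,4,6,7,8,9}  [accepting]
'a' @ 6: {1,2,3,4,5,6,7,8,9}  [accepting]
end set {1,2,3,4,5,6,7,8,9} — state 1 in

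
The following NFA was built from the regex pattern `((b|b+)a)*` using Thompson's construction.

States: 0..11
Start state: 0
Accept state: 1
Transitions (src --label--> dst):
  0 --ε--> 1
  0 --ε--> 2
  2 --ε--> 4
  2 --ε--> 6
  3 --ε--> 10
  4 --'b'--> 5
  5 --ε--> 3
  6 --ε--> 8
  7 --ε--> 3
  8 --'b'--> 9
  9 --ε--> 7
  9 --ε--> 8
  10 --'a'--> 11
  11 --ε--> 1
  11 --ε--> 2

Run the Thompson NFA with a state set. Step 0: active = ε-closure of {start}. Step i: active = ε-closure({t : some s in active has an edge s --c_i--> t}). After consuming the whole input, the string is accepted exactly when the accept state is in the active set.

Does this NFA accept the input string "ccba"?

initial (ε-close {0}): {0,1,2,4,6,8}
'c' @ 1: {}  — dead — no transitions
rest 'cba' ignored (set empty)
final: {}; accept 1 not in set

Answer: REJECT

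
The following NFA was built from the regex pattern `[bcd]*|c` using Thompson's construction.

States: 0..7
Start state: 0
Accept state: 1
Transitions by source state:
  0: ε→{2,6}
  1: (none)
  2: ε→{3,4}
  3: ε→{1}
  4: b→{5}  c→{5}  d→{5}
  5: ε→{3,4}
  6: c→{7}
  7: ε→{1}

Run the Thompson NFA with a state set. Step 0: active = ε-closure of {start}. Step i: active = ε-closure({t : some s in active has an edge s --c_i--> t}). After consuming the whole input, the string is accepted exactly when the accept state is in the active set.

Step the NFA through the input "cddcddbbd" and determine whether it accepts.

Answer: ACCEPT

Trace:
S₀ = ε-closure({0}) = {0,1,2,3,4,6}
'c' @ 1: {1,3,4,5,7}  [accepting]
'd' @ 2: {1,3,4,5}  [accepting]
'd' @ 3: {1,3,4,5}  [accepting]
'c' @ 4: {1,3,4,5}  [accepting]
'd' @ 5: {1,3,4,5}  [accepting]
'd' @ 6: {1,3,4,5}  [accepting]
'b' @ 7: {1,3,4,5}  [accepting]
'b' @ 8: {1,3,4,5}  [accepting]
'd' @ 9: {1,3,4,5}  [accepting]
final: {1,3,4,5}; accept 1 in set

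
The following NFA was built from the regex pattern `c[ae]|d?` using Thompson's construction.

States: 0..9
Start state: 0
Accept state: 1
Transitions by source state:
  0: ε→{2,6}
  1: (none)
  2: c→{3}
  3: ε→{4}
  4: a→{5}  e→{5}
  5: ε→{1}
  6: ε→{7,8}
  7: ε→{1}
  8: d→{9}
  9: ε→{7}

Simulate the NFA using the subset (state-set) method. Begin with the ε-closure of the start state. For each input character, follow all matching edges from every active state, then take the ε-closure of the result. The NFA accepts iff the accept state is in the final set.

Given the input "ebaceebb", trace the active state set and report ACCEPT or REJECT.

Answer: REJECT

Steps:
initial (ε-close {0}): {0,1,2,6,7,8}
'e' @ 1: {}  — state set empty
rest 'baceebb' ignored (set empty)
end set {} — state 1 not in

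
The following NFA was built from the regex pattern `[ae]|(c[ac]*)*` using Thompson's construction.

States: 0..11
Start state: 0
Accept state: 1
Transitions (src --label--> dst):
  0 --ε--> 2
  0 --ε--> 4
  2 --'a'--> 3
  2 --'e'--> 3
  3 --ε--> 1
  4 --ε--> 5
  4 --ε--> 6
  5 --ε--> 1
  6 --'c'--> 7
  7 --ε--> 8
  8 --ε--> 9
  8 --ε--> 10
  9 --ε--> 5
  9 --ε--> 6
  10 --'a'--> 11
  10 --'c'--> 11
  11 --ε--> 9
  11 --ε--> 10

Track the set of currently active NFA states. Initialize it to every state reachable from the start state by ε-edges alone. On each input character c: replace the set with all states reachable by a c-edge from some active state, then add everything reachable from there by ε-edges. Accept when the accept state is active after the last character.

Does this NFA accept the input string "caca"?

Answer: ACCEPT

Steps:
initial (ε-close {0}): {0,1,2,4,5,6}
'c' @ 1: {1,5,6,7,8,9,10}  (accept∈set)
'a' @ 2: {1,5,6,9,10,11}  (accept∈set)
'c' @ 3: {1,5,6,7,8,9,10,11}  (accept∈set)
'a' @ 4: {1,5,6,9,10,11}  (accept∈set)
final: {1,5,6,9,10,11}; accept 1 in set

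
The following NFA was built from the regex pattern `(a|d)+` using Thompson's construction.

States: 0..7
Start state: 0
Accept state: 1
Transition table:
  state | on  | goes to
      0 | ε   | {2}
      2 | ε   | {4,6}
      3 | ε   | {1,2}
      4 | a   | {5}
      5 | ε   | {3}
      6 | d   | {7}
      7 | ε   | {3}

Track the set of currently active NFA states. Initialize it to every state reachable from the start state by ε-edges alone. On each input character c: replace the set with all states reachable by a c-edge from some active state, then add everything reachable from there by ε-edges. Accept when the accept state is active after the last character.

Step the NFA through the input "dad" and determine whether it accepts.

initial (ε-close {0}): {0,2,4,6}
'd' @ 1: {1,2,3,4,6,7}  ✓accept
'a' @ 2: {1,2,3,4,5,6}  ✓accept
'd' @ 3: {1,2,3,4,6,7}  ✓accept
final: {1,2,3,4,6,7}; accept 1 in set

Answer: ACCEPT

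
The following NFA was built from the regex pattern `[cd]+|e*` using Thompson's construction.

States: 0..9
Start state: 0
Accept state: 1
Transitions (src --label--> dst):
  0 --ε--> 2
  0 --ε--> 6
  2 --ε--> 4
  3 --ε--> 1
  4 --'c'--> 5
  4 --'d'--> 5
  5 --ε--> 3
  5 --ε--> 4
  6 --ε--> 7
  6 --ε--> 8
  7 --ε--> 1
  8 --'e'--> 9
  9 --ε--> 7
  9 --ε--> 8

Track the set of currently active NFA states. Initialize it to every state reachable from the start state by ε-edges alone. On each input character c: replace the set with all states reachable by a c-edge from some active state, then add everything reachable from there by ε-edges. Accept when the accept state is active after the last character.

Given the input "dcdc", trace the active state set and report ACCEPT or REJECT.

Answer: ACCEPT

Trace:
start: ε-closure({0}) = {0,1,2,4,6,7,8}
'd' @ 1: {1,3,4,5}  ✓accept
'c' @ 2: {1,3,4,5}  ✓accept
'd' @ 3: {1,3,4,5}  ✓accept
'c' @ 4: {1,3,4,5}  ✓accept
final: {1,3,4,5}; accept 1 in set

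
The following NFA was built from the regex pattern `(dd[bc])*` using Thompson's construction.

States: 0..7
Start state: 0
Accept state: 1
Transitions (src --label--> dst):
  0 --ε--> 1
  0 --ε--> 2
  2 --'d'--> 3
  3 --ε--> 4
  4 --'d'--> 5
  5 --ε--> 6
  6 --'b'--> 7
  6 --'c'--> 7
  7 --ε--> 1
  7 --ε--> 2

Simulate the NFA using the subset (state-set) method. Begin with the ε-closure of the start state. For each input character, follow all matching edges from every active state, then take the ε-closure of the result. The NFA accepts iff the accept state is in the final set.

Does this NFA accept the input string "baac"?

S₀ = ε-closure({0}) = {0,1,2}
'b' @ 1: {}  — dead — no transitions
rest 'aac' ignored (set empty)
after full input: {}  (accept=1 not in)

Answer: REJECT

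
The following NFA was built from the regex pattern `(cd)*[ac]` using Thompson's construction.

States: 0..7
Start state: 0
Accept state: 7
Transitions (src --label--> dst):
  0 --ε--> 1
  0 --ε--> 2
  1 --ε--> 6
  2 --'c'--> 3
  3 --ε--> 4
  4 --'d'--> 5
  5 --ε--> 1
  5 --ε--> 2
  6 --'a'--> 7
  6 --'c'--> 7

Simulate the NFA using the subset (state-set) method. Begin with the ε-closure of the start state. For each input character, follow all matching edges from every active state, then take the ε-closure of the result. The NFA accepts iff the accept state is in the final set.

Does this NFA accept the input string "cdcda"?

initial (ε-close {0}): {0,1,2,6}
'c' @ 1: {3,4,7}  ✓accept
'd' @ 2: {1,2,5,6}
'c' @ 3: {3,4,7}  ✓accept
'd' @ 4: {1,2,5,6}
'a' @ 5: {7}  ✓accept
after full input: {7}  (accept=7 in)

Answer: ACCEPT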